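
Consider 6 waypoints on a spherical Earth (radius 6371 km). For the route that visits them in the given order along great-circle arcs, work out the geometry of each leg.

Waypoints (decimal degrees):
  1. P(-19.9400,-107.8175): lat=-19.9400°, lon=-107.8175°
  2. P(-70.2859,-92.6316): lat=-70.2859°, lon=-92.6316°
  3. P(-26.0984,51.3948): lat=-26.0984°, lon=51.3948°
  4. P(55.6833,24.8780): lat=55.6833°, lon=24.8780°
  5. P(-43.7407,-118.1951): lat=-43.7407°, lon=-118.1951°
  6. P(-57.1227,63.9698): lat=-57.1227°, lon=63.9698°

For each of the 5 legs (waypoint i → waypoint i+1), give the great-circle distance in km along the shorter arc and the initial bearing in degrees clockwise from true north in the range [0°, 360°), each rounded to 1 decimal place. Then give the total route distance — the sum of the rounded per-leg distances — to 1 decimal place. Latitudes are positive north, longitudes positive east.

Leg 1: φ1=-0.3480187, φ2=-1.2267204, Δφ=-0.8787017, Δλ=0.2650440 rad; a=sin²(Δφ/2)+cosφ1·cosφ2·sin²(Δλ/2)=0.1864608631; c=2·atan2(√a, √(1-a))=0.892999626; dist=6371·c=5689.301 ≈ 5689.3 km; running total=5689.3 km
Leg 1 bearing: y=sinΔλ·cosφ2=0.08836336, x=cosφ1·sinφ2-sinφ1·cosφ2·cosΔλ=-0.77392813; θ=atan2(y, x)=173.4865° ≈ 173.5°
Leg 2: φ1=-1.2267204, φ2=-0.4555030, Δφ=0.7712174, Δλ=2.5137349 rad; a=sin²(Δφ/2)+cosφ1·cosφ2·sin²(Δλ/2)=0.4155151687; c=2·atan2(√a, √(1-a))=1.401012120; dist=6371·c=8925.848 ≈ 8925.8 km; running total=14615.1 km
Leg 2 bearing: y=sinΔλ·cosφ2=0.52751977, x=cosφ1·sinφ2-sinφ1·cosφ2·cosΔλ=-0.83256960; θ=atan2(y, x)=147.6415° ≈ 147.6°
Leg 3: φ1=-0.4555030, φ2=0.9718569, Δφ=1.4273599, Δλ=-0.4628055 rad; a=sin²(Δφ/2)+cosφ1·cosφ2·sin²(Δλ/2)=0.4551571826; c=2·atan2(√a, √(1-a))=1.480990023; dist=6371·c=9435.387 ≈ 9435.4 km; running total=24050.5 km
Leg 3 bearing: y=sinΔλ·cosφ2=-0.25169944, x=cosφ1·sinφ2-sinφ1·cosφ2·cosΔλ=0.96364095; θ=atan2(y, x)=-14.6384° <0 so +360° → 345.3616° ≈ 345.4°
Leg 4: φ1=0.9718569, φ2=-0.7634192, Δφ=-1.7352762, Δλ=-2.4970967 rad; a=sin²(Δφ/2)+cosφ1·cosφ2·sin²(Δλ/2)=0.9483252427; c=2·atan2(√a, √(1-a))=2.682941467; dist=6371·c=17093.020 ≈ 17093.0 km; running total=41143.5 km
Leg 4 bearing: y=sinΔλ·cosφ2=-0.43406052, x=cosφ1·sinφ2-sinφ1·cosφ2·cosΔλ=0.08723169; θ=atan2(y, x)=-78.6368° <0 so +360° → 281.3632° ≈ 281.4°
Leg 5: φ1=-0.7634192, φ2=-0.9969792, Δφ=-0.2335600, Δλ=3.1793773 rad; a=sin²(Δφ/2)+cosφ1·cosφ2·sin²(Δλ/2)=0.4056259670; c=2·atan2(√a, √(1-a))=1.380909186; dist=6371·c=8797.772 ≈ 8797.8 km; running total=49941.3 km
Leg 5 bearing: y=sinΔλ·cosφ2=-0.02050620, x=cosφ1·sinφ2-sinφ1·cosφ2·cosΔλ=-0.98181142; θ=atan2(y, x)=-178.8035° <0 so +360° → 181.1965° ≈ 181.2°

Leg 1: dist=5689.3 km, bearing=173.5°
Leg 2: dist=8925.8 km, bearing=147.6°
Leg 3: dist=9435.4 km, bearing=345.4°
Leg 4: dist=17093.0 km, bearing=281.4°
Leg 5: dist=8797.8 km, bearing=181.2°
Total: 49941.3 km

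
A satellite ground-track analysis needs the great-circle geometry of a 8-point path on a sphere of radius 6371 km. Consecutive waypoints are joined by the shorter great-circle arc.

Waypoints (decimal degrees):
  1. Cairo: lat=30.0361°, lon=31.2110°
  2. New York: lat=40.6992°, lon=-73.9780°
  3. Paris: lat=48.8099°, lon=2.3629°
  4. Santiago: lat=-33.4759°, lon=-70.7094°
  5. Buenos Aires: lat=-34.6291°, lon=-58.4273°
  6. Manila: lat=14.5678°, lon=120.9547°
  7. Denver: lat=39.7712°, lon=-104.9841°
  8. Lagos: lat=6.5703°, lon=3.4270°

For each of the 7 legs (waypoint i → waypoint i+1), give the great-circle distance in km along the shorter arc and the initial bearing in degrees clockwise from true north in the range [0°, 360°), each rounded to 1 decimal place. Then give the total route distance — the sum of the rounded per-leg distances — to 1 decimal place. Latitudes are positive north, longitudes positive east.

Leg 1: φ1=0.5242288, φ2=0.7103350, Δφ=0.1861062, Δλ=-1.8358944 rad; a=sin²(Δφ/2)+cosφ1·cosφ2·sin²(Δλ/2)=0.4227810115; c=2·atan2(√a, √(1-a))=1.415737747; dist=6371·c=9019.665 ≈ 9019.7 km; running total=9019.7 km
Leg 1 bearing: y=sinΔλ·cosφ2=-0.73165907, x=cosφ1·sinφ2-sinφ1·cosφ2·cosΔλ=0.66394571; θ=atan2(y, x)=-47.7778° <0 so +360° → 312.2222° ≈ 312.2°
Leg 2: φ1=0.7103350, φ2=0.8518935, Δφ=0.1415584, Δλ=1.3324001 rad; a=sin²(Δφ/2)+cosφ1·cosφ2·sin²(Δλ/2)=0.1956911728; c=2·atan2(√a, √(1-a))=0.916479069; dist=6371·c=5838.888 ≈ 5838.9 km; running total=14858.6 km
Leg 2 bearing: y=sinΔλ·cosφ2=0.63993402, x=cosφ1·sinφ2-sinφ1·cosφ2·cosΔλ=0.46911512; θ=atan2(y, x)=53.7561° ≈ 53.8°
Leg 3: φ1=0.8518935, φ2=-0.5842647, Δφ=-1.4361581, Δλ=-1.2753522 rad; a=sin²(Δφ/2)+cosφ1·cosφ2·sin²(Δλ/2)=0.6275714631; c=2·atan2(√a, √(1-a))=1.828791846; dist=6371·c=11651.233 ≈ 11651.2 km; running total=26509.8 km
Leg 3 bearing: y=sinΔλ·cosφ2=-0.79797802, x=cosφ1·sinφ2-sinφ1·cosφ2·cosΔλ=-0.54601572; θ=atan2(y, x)=-124.3818° <0 so +360° → 235.6182° ≈ 235.6°
Leg 4: φ1=-0.5842647, φ2=-0.6043918, Δφ=-0.0201271, Δλ=0.2143631 rad; a=sin²(Δφ/2)+cosφ1·cosφ2·sin²(Δλ/2)=0.0079558582; c=2·atan2(√a, √(1-a))=0.178628629; dist=6371·c=1138.043 ≈ 1138.0 km; running total=27647.8 km
Leg 4 bearing: y=sinΔλ·cosφ2=0.17504042, x=cosφ1·sinφ2-sinφ1·cosφ2·cosΔλ=-0.03051395; θ=atan2(y, x)=99.8887° ≈ 99.9°
Leg 5: φ1=-0.6043918, φ2=0.2542561, Δφ=0.8586479, Δλ=3.1308065 rad; a=sin²(Δφ/2)+cosφ1·cosφ2·sin²(Δλ/2)=0.9696399171; c=2·atan2(√a, √(1-a))=2.791321890; dist=6371·c=17783.512 ≈ 17783.5 km; running total=45431.3 km
Leg 5 bearing: y=sinΔλ·cosφ2=0.01043917, x=cosφ1·sinφ2-sinφ1·cosφ2·cosΔλ=-0.34299332; θ=atan2(y, x)=178.2567° ≈ 178.3°
Leg 6: φ1=0.2542561, φ2=0.6941384, Δφ=0.4398823, Δλ=-3.9433760 rad; a=sin²(Δφ/2)+cosφ1·cosφ2·sin²(Δλ/2)=0.6782087323; c=2·atan2(√a, √(1-a))=1.935227053; dist=6371·c=12329.332 ≈ 12329.3 km; running total=57760.6 km
Leg 6 bearing: y=sinΔλ·cosφ2=0.55231768, x=cosφ1·sinφ2-sinφ1·cosφ2·cosΔλ=0.75359921; θ=atan2(y, x)=36.2379° ≈ 36.2°
Leg 7: φ1=0.6941384, φ2=0.1146734, Δφ=-0.5794650, Δλ=1.8921306 rad; a=sin²(Δφ/2)+cosφ1·cosφ2·sin²(Δλ/2)=0.5839789337; c=2·atan2(√a, √(1-a))=1.739554068; dist=6371·c=11082.699 ≈ 11082.7 km; running total=68843.3 km
Leg 7 bearing: y=sinΔλ·cosφ2=0.94258323, x=cosφ1·sinφ2-sinφ1·cosφ2·cosΔλ=0.28866419; θ=atan2(y, x)=72.9729° ≈ 73.0°

Leg 1: dist=9019.7 km, bearing=312.2°
Leg 2: dist=5838.9 km, bearing=53.8°
Leg 3: dist=11651.2 km, bearing=235.6°
Leg 4: dist=1138.0 km, bearing=99.9°
Leg 5: dist=17783.5 km, bearing=178.3°
Leg 6: dist=12329.3 km, bearing=36.2°
Leg 7: dist=11082.7 km, bearing=73.0°
Total: 68843.3 km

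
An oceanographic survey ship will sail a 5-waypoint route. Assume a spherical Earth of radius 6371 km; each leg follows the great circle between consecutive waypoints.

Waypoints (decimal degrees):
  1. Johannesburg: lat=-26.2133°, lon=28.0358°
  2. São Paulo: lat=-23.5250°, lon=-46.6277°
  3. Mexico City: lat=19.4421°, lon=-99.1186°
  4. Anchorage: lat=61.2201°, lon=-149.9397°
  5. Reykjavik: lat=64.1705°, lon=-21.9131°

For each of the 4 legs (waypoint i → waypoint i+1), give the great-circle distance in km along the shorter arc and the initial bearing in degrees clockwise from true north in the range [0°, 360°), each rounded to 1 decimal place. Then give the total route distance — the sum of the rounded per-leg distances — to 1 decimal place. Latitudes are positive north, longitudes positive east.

Leg 1: φ1=-0.4575084, φ2=-0.4105887, Δφ=0.0469197, Δλ=-1.3031239 rad; a=sin²(Δφ/2)+cosφ1·cosφ2·sin²(Δλ/2)=0.3030627624; c=2·atan2(√a, √(1-a))=1.165953306; dist=6371·c=7428.289 ≈ 7428.3 km; running total=7428.3 km
Leg 1 bearing: y=sinΔλ·cosφ2=-0.88423489, x=cosφ1·sinφ2-sinφ1·cosφ2·cosΔλ=-0.25098120; θ=atan2(y, x)=-105.8461° <0 so +360° → 254.1539° ≈ 254.2°
Leg 2: φ1=-0.4105887, φ2=0.3393287, Δφ=0.7499174, Δλ=-0.9161390 rad; a=sin²(Δφ/2)+cosφ1·cosφ2·sin²(Δλ/2)=0.3032060800; c=2·atan2(√a, √(1-a))=1.166265129; dist=6371·c=7430.275 ≈ 7430.3 km; running total=14858.6 km
Leg 2 bearing: y=sinΔλ·cosφ2=-0.74802383, x=cosφ1·sinφ2-sinφ1·cosφ2·cosΔλ=0.53436781; θ=atan2(y, x)=-54.4590° <0 so +360° → 305.5410° ≈ 305.5°
Leg 3: φ1=0.3393287, φ2=1.0684923, Δφ=0.7291637, Δλ=-0.8869955 rad; a=sin²(Δφ/2)+cosφ1·cosφ2·sin²(Δλ/2)=0.2107269806; c=2·atan2(√a, √(1-a))=0.953851346; dist=6371·c=6076.987 ≈ 6077.0 km; running total=20935.6 km
Leg 3 bearing: y=sinΔλ·cosφ2=-0.37320613, x=cosφ1·sinφ2-sinφ1·cosφ2·cosΔλ=0.72525972; θ=atan2(y, x)=-27.2296° <0 so +360° → 332.7704° ≈ 332.8°
Leg 4: φ1=1.0684923, φ2=1.1199865, Δφ=0.0514942, Δλ=2.2344857 rad; a=sin²(Δφ/2)+cosφ1·cosφ2·sin²(Δλ/2)=0.1701545458; c=2·atan2(√a, √(1-a))=0.850388919; dist=6371·c=5417.828 ≈ 5417.8 km; running total=26353.4 km
Leg 4 bearing: y=sinΔλ·cosφ2=0.34320745, x=cosφ1·sinφ2-sinφ1·cosφ2·cosΔλ=0.66859296; θ=atan2(y, x)=27.1727° ≈ 27.2°

Leg 1: dist=7428.3 km, bearing=254.2°
Leg 2: dist=7430.3 km, bearing=305.5°
Leg 3: dist=6077.0 km, bearing=332.8°
Leg 4: dist=5417.8 km, bearing=27.2°
Total: 26353.4 km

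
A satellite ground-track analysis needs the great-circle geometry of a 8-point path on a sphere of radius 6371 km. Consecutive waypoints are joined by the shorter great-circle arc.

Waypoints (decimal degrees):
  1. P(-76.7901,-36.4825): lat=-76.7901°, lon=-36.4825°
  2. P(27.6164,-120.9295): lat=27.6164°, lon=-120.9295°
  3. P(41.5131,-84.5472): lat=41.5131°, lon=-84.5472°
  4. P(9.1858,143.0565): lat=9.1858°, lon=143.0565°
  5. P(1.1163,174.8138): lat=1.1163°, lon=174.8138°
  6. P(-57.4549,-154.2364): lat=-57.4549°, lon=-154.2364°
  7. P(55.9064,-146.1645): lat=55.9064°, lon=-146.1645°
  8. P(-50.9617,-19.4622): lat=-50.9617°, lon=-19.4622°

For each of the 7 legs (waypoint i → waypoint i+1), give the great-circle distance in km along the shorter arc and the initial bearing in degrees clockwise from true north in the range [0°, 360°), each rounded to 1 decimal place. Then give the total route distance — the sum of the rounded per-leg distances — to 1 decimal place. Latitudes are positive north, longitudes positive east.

Leg 1: dist=12851.3 km, bearing=282.1°
Leg 2: dist=3637.4 km, bearing=55.3°
Leg 3: dist=12578.0 km, bearing=307.6°
Leg 4: dist=3626.4 km, bearing=102.5°
Leg 5: dist=7070.4 km, bearing=162.0°
Leg 6: dist=12625.9 km, bearing=4.9°
Leg 7: dist=16531.9 km, bearing=103.8°
Total: 68921.3 km

Leg 1: φ1=-1.3402401, φ2=0.4819971, Δφ=1.8222372, Δλ=-1.4738782 rad; a=sin²(Δφ/2)+cosφ1·cosφ2·sin²(Δλ/2)=0.7158451074; c=2·atan2(√a, √(1-a))=2.017162072; dist=6371·c=12851.340 ≈ 12851.3 km; running total=12851.3 km
Leg 1 bearing: y=sinΔλ·cosφ2=-0.88191270, x=cosφ1·sinφ2-sinφ1·cosφ2·cosΔλ=0.18940313; θ=atan2(y, x)=-77.8790° <0 so +360° → 282.1210° ≈ 282.1°
Leg 2: φ1=0.4819971, φ2=0.7245403, Δφ=0.2425432, Δλ=0.6349909 rad; a=sin²(Δφ/2)+cosφ1·cosφ2·sin²(Δλ/2)=0.0792999005; c=2·atan2(√a, √(1-a))=0.570927325; dist=6371·c=3637.378 ≈ 3637.4 km; running total=16488.7 km
Leg 2 bearing: y=sinΔλ·cosφ2=0.44416834, x=cosφ1·sinφ2-sinφ1·cosφ2·cosΔλ=0.30783143; θ=atan2(y, x)=55.2761° ≈ 55.3°
Leg 3: φ1=0.7245403, φ2=0.1603225, Δφ=-0.5642178, Δλ=3.9724340 rad; a=sin²(Δφ/2)+cosφ1·cosφ2·sin²(Δλ/2)=0.6963021683; c=2·atan2(√a, √(1-a))=1.974257915; dist=6371·c=12577.997 ≈ 12578.0 km; running total=29066.7 km
Leg 3 bearing: y=sinΔλ·cosφ2=-0.72902827, x=cosφ1·sinφ2-sinφ1·cosφ2·cosΔλ=0.56069565; θ=atan2(y, x)=-52.4361° <0 so +360° → 307.5639° ≈ 307.6°
Leg 4: φ1=0.1603225, φ2=0.0194831, Δφ=-0.1408393, Δλ=0.5542694 rad; a=sin²(Δφ/2)+cosφ1·cosφ2·sin²(Δλ/2)=0.0788341448; c=2·atan2(√a, √(1-a))=0.569201301; dist=6371·c=3626.381 ≈ 3626.4 km; running total=32693.1 km
Leg 4 bearing: y=sinΔλ·cosφ2=0.52622237, x=cosφ1·sinφ2-sinφ1·cosφ2·cosΔλ=-0.11647878; θ=atan2(y, x)=102.4811° ≈ 102.5°
Leg 5: φ1=0.0194831, φ2=-1.0027772, Δφ=-1.0222603, Δλ=-5.7430094 rad; a=sin²(Δφ/2)+cosφ1·cosφ2·sin²(Δλ/2)=0.2775715133; c=2·atan2(√a, √(1-a))=1.109781771; dist=6371·c=7070.420 ≈ 7070.4 km; running total=39763.5 km
Leg 5 bearing: y=sinΔλ·cosφ2=0.27666747, x=cosφ1·sinφ2-sinφ1·cosφ2·cosΔλ=-0.85179656; θ=atan2(y, x)=162.0060° ≈ 162.0°
Leg 6: φ1=-1.0027772, φ2=0.9757508, Δφ=1.9785279, Δλ=0.1408812 rad; a=sin²(Δφ/2)+cosφ1·cosφ2·sin²(Δλ/2)=0.6997577538; c=2·atan2(√a, √(1-a))=1.981784609; dist=6371·c=12625.9497 ≈ 12625.9 km; running total=52389.4 km
Leg 6 bearing: y=sinΔλ·cosφ2=0.07870951, x=cosφ1·sinφ2-sinφ1·cosφ2·cosΔλ=0.91334121; θ=atan2(y, x)=4.9254° ≈ 4.9°
Leg 7: φ1=0.9757508, φ2=-0.8894495, Δφ=-1.8652002, Δλ=2.2113723 rad; a=sin²(Δφ/2)+cosφ1·cosφ2·sin²(Δλ/2)=0.9271147401; c=2·atan2(√a, √(1-a))=2.594863292; dist=6371·c=16531.874 ≈ 16531.9 km; running total=68921.3 km
Leg 7 bearing: y=sinΔλ·cosφ2=0.50497505, x=cosφ1·sinφ2-sinφ1·cosφ2·cosΔλ=-0.12366159; θ=atan2(y, x)=103.7602° ≈ 103.8°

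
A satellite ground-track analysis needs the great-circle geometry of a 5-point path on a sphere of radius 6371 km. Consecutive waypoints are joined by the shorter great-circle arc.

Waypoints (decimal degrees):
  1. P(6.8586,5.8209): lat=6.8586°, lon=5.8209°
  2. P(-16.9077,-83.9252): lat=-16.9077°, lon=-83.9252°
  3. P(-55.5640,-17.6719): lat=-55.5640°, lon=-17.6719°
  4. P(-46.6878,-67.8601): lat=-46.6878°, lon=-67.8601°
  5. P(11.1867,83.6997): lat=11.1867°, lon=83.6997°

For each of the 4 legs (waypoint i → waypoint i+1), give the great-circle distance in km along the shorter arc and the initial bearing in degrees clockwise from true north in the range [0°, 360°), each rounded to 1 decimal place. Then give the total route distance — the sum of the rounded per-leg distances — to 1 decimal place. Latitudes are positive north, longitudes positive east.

Leg 1: φ1=0.1197052, φ2=-0.2950950, Δφ=-0.4148002, Δλ=-1.5663649 rad; a=sin²(Δφ/2)+cosφ1·cosφ2·sin²(Δλ/2)=0.5152606856; c=2·atan2(√a, √(1-a))=1.601322439; dist=6371·c=10202.025 ≈ 10202.0 km; running total=10202.0 km
Leg 1 bearing: y=sinΔλ·cosφ2=-0.95676511, x=cosφ1·sinφ2-sinφ1·cosφ2·cosΔλ=-0.28925588; θ=atan2(y, x)=-106.8215° <0 so +360° → 253.1785° ≈ 253.2°
Leg 2: φ1=-0.2950950, φ2=-0.9697747, Δφ=-0.6746797, Δλ=1.1563382 rad; a=sin²(Δφ/2)+cosφ1·cosφ2·sin²(Δλ/2)=0.2711302785; c=2·atan2(√a, √(1-a))=1.095345359; dist=6371·c=6978.445 ≈ 6978.4 km; running total=17180.4 km
Leg 2 bearing: y=sinΔλ·cosφ2=0.51760833, x=cosφ1·sinφ2-sinφ1·cosφ2·cosΔλ=-0.72288050; θ=atan2(y, x)=144.3960° ≈ 144.4°
Leg 3: φ1=-0.9697747, φ2=-0.8148558, Δφ=0.1549189, Δλ=-0.8759493 rad; a=sin²(Δφ/2)+cosφ1·cosφ2·sin²(Δλ/2)=0.0757594251; c=2·atan2(√a, √(1-a))=0.557687618; dist=6371·c=3553.028 ≈ 3553.0 km; running total=20733.4 km
Leg 3 bearing: y=sinΔλ·cosφ2=-0.52693154, x=cosφ1·sinφ2-sinφ1·cosφ2·cosΔλ=-0.04922284; θ=atan2(y, x)=-95.3367° <0 so +360° → 264.6633° ≈ 264.7°
Leg 4: φ1=-0.8148558, φ2=0.1952447, Δφ=1.0101006, Δλ=2.6452175 rad; a=sin²(Δφ/2)+cosφ1·cosφ2·sin²(Δλ/2)=0.8664451868; c=2·atan2(√a, √(1-a))=2.393356996; dist=6371·c=15248.077 ≈ 15248.1 km; running total=35981.5 km
Leg 4 bearing: y=sinΔλ·cosφ2=0.46719279, x=cosφ1·sinφ2-sinφ1·cosφ2·cosΔλ=-0.49457314; θ=atan2(y, x)=136.6307° ≈ 136.6°

Leg 1: dist=10202.0 km, bearing=253.2°
Leg 2: dist=6978.4 km, bearing=144.4°
Leg 3: dist=3553.0 km, bearing=264.7°
Leg 4: dist=15248.1 km, bearing=136.6°
Total: 35981.5 km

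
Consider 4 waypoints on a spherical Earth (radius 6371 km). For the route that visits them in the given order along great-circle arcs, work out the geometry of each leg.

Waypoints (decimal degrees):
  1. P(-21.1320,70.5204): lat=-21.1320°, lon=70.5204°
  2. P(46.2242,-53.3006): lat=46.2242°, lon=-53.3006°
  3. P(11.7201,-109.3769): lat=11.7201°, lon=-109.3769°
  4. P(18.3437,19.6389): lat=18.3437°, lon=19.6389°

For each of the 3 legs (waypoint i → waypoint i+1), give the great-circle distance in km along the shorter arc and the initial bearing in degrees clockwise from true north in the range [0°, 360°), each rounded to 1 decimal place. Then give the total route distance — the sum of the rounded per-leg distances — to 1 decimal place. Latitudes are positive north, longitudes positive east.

Leg 1: dist=14264.0 km, bearing=312.9°
Leg 2: dist=6488.2 km, bearing=252.6°
Leg 3: dist=13500.2 km, bearing=59.8°
Total: 34252.4 km

Leg 1: φ1=-0.3688230, φ2=0.8067645, Δφ=1.1755875, Δλ=-2.1610841 rad; a=sin²(Δφ/2)+cosφ1·cosφ2·sin²(Δλ/2)=0.8097472595; c=2·atan2(√a, √(1-a))=2.238894942; dist=6371·c=14264.000 ≈ 14264.0 km; running total=14264.0 km
Leg 1 bearing: y=sinΔλ·cosφ2=-0.57476575, x=cosφ1·sinφ2-sinφ1·cosφ2·cosΔλ=0.53466894; θ=atan2(y, x)=-47.0699° <0 so +360° → 312.9301° ≈ 312.9°
Leg 2: φ1=0.8067645, φ2=0.2045543, Δφ=-0.6022102, Δλ=-0.9787161 rad; a=sin²(Δφ/2)+cosφ1·cosφ2·sin²(Δλ/2)=0.2376358493; c=2·atan2(√a, √(1-a))=1.018400414; dist=6371·c=6488.229 ≈ 6488.2 km; running total=20752.2 km
Leg 2 bearing: y=sinΔλ·cosφ2=-0.81248190, x=cosφ1·sinφ2-sinφ1·cosφ2·cosΔλ=-0.25403420; θ=atan2(y, x)=-107.3626° <0 so +360° → 252.6374° ≈ 252.6°
Leg 3: φ1=0.2045543, φ2=0.3201580, Δφ=0.1156036, Δλ=2.2517505 rad; a=sin²(Δφ/2)+cosφ1·cosφ2·sin²(Δλ/2)=0.7605794237; c=2·atan2(√a, √(1-a))=2.119004539; dist=6371·c=13500.178 ≈ 13500.2 km; running total=34252.4 km
Leg 3 bearing: y=sinΔλ·cosφ2=0.73749109, x=cosφ1·sinφ2-sinφ1·cosφ2·cosΔλ=0.42953503; θ=atan2(y, x)=59.7823° ≈ 59.8°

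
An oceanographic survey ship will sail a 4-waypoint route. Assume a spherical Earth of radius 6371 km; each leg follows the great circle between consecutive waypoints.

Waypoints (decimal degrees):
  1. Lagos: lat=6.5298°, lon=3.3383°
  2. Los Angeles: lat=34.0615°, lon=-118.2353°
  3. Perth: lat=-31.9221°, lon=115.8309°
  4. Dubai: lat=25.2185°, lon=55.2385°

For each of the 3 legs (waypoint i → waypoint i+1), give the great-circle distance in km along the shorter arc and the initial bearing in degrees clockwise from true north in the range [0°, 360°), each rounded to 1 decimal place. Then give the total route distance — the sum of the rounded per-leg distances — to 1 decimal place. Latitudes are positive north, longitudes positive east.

Leg 1: φ1=0.1139665, φ2=0.5944853, Δφ=0.4805188, Δλ=-2.1218596 rad; a=sin²(Δφ/2)+cosφ1·cosφ2·sin²(Δλ/2)=0.6836288142; c=2·atan2(√a, √(1-a))=1.946855216; dist=6371·c=12403.415 ≈ 12403.4 km; running total=12403.4 km
Leg 1 bearing: y=sinΔλ·cosφ2=-0.70580193, x=cosφ1·sinφ2-sinφ1·cosφ2·cosΔλ=0.60577674; θ=atan2(y, x)=-49.3611° <0 so +360° → 310.6389° ≈ 310.6°
Leg 2: φ1=0.5944853, φ2=-0.5571457, Δφ=-1.1516311, Δλ=4.0852259 rad; a=sin²(Δφ/2)+cosφ1·cosφ2·sin²(Δλ/2)=0.8543981980; c=2·atan2(√a, √(1-a))=2.358586830; dist=6371·c=15026.557 ≈ 15026.6 km; running total=27430.0 km
Leg 2 bearing: y=sinΔλ·cosφ2=-0.68724354, x=cosφ1·sinφ2-sinφ1·cosφ2·cosΔλ=-0.15907227; θ=atan2(y, x)=-103.0324° <0 so +360° → 256.9676° ≈ 257.0°
Leg 3: φ1=-0.5571457, φ2=0.4401459, Δφ=0.9972916, Δλ=-1.0575369 rad; a=sin²(Δφ/2)+cosφ1·cosφ2·sin²(Δλ/2)=0.4241261628; c=2·atan2(√a, √(1-a))=1.418460142; dist=6371·c=9037.010 ≈ 9037.0 km; running total=36467.0 km
Leg 3 bearing: y=sinΔλ·cosφ2=-0.78811909, x=cosφ1·sinφ2-sinφ1·cosφ2·cosΔλ=0.59652405; θ=atan2(y, x)=-52.8781° <0 so +360° → 307.1219° ≈ 307.1°

Leg 1: dist=12403.4 km, bearing=310.6°
Leg 2: dist=15026.6 km, bearing=257.0°
Leg 3: dist=9037.0 km, bearing=307.1°
Total: 36467.0 km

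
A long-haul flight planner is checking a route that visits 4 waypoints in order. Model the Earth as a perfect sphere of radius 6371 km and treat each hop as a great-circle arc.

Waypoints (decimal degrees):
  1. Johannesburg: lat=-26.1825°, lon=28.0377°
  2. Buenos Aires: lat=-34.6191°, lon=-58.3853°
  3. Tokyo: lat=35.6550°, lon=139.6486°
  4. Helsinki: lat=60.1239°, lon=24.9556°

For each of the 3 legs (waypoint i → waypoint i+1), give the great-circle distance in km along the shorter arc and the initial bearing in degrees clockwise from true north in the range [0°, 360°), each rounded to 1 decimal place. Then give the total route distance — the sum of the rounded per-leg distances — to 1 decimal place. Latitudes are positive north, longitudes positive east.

Leg 1: dist=8088.1 km, bearing=239.3°
Leg 2: dist=18373.5 km, bearing=279.2°
Leg 3: dist=7822.0 km, bearing=331.3°
Total: 34283.6 km

Leg 1: φ1=-0.4569708, φ2=-0.6042173, Δφ=-0.1472464, Δλ=-1.5083659 rad; a=sin²(Δφ/2)+cosφ1·cosφ2·sin²(Δλ/2)=0.3516264335; c=2·atan2(√a, √(1-a))=1.269511784; dist=6371·c=8088.060 ≈ 8088.1 km; running total=8088.1 km
Leg 1 bearing: y=sinΔλ·cosφ2=-0.82134381, x=cosφ1·sinφ2-sinφ1·cosφ2·cosΔλ=-0.48717091; θ=atan2(y, x)=-120.6738° <0 so +360° → 239.3262° ≈ 239.3°
Leg 2: φ1=-0.6042173, φ2=0.6222971, Δφ=1.2265144, Δλ=3.4563436 rad; a=sin²(Δφ/2)+cosφ1·cosφ2·sin²(Δλ/2)=0.9834933651; c=2·atan2(√a, √(1-a))=2.883924137; dist=6371·c=18373.481 ≈ 18373.5 km; running total=26461.6 km
Leg 2 bearing: y=sinΔλ·cosφ2=-0.25154634, x=cosφ1·sinφ2-sinφ1·cosφ2·cosΔλ=0.04075663; θ=atan2(y, x)=-80.7967° <0 so +360° → 279.2033° ≈ 279.2°
Leg 3: φ1=0.6222971, φ2=1.0493600, Δφ=0.4270629, Δλ=-2.0017705 rad; a=sin²(Δφ/2)+cosφ1·cosφ2·sin²(Δλ/2)=0.3318239659; c=2·atan2(√a, √(1-a))=1.227755746; dist=6371·c=7822.032 ≈ 7822.0 km; running total=34283.6 km
Leg 3 bearing: y=sinΔλ·cosφ2=-0.45257705, x=cosφ1·sinφ2-sinφ1·cosφ2·cosΔλ=0.82585792; θ=atan2(y, x)=-28.7231° <0 so +360° → 331.2769° ≈ 331.3°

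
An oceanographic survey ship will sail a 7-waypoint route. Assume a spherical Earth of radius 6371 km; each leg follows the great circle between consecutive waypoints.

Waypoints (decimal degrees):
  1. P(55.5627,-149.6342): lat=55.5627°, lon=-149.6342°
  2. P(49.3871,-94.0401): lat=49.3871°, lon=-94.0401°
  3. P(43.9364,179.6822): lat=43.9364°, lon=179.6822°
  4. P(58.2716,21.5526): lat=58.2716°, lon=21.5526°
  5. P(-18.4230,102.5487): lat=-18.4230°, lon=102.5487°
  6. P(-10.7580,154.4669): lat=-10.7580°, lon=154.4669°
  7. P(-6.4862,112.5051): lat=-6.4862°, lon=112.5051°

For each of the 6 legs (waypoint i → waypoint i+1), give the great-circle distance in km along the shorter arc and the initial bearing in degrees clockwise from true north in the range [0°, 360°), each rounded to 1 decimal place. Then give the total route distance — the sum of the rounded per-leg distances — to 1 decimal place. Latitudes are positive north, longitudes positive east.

Leg 1: φ1=0.9697521, φ2=0.8619675, Δφ=-0.1077846, Δλ=0.9703001 rad; a=sin²(Δφ/2)+cosφ1·cosφ2·sin²(Δλ/2)=0.0829563862; c=2·atan2(√a, √(1-a))=0.584320292; dist=6371·c=3722.705 ≈ 3722.7 km; running total=3722.7 km
Leg 1 bearing: y=sinΔλ·cosφ2=0.53706576, x=cosφ1·sinφ2-sinφ1·cosφ2·cosΔλ=0.12593201; θ=atan2(y, x)=76.8036° ≈ 76.8°
Leg 2: φ1=0.8619675, φ2=0.7668348, Δφ=-0.0951327, Δλ=4.7773554 rad; a=sin²(Δφ/2)+cosφ1·cosφ2·sin²(Δλ/2)=0.2214211842; c=2·atan2(√a, √(1-a))=0.979837336; dist=6371·c=6242.544 ≈ 6242.5 km; running total=9965.2 km
Leg 2 bearing: y=sinΔλ·cosφ2=-0.71859132, x=cosφ1·sinφ2-sinφ1·cosφ2·cosΔλ=0.41617531; θ=atan2(y, x)=-59.9225° <0 so +360° → 300.0775° ≈ 300.1°
Leg 3: φ1=0.7668348, φ2=1.0170313, Δφ=0.2501964, Δλ=-2.7598822 rad; a=sin²(Δφ/2)+cosφ1·cosφ2·sin²(Δλ/2)=0.3806415781; c=2·atan2(√a, √(1-a))=1.329752049; dist=6371·c=8471.850 ≈ 8471.9 km; running total=18437.1 km
Leg 3 bearing: y=sinΔλ·cosφ2=-0.19589967, x=cosφ1·sinφ2-sinφ1·cosφ2·cosΔλ=0.95112438; θ=atan2(y, x)=-11.6383° <0 so +360° → 348.3617° ≈ 348.4°
Leg 4: φ1=1.0170313, φ2=-0.3215420, Δφ=-1.3385733, Δλ=1.4136486 rad; a=sin²(Δφ/2)+cosφ1·cosφ2·sin²(Δλ/2)=0.5953571618; c=2·atan2(√a, √(1-a))=1.762686102; dist=6371·c=11230.073 ≈ 11230.1 km; running total=29667.2 km
Leg 4 bearing: y=sinΔλ·cosφ2=0.93705844, x=cosφ1·sinφ2-sinφ1·cosφ2·cosΔλ=-0.29248850; θ=atan2(y, x)=107.3350° ≈ 107.3°
Leg 5: φ1=-0.3215420, φ2=-0.1877625, Δφ=0.1337795, Δλ=0.9061435 rad; a=sin²(Δφ/2)+cosφ1·cosφ2·sin²(Δλ/2)=0.1830595948; c=2·atan2(√a, √(1-a))=0.884235712; dist=6371·c=5633.466 ≈ 5633.5 km; running total=35300.7 km
Leg 5 bearing: y=sinΔλ·cosφ2=0.77329664, x=cosφ1·sinφ2-sinφ1·cosφ2·cosΔλ=0.01440221; θ=atan2(y, x)=88.9330° ≈ 88.9°
Leg 6: φ1=-0.1877625, φ2=-0.1132055, Δφ=0.0745570, Δλ=-0.7323716 rad; a=sin²(Δφ/2)+cosφ1·cosφ2·sin²(Δλ/2)=0.1265341690; c=2·atan2(√a, √(1-a))=0.727361019; dist=6371·c=4634.017 ≈ 4634.0 km; running total=39934.7 km
Leg 6 bearing: y=sinΔλ·cosφ2=-0.66435512, x=cosφ1·sinφ2-sinφ1·cosφ2·cosΔλ=0.02693262; θ=atan2(y, x)=-87.6785° <0 so +360° → 272.3215° ≈ 272.3°

Leg 1: dist=3722.7 km, bearing=76.8°
Leg 2: dist=6242.5 km, bearing=300.1°
Leg 3: dist=8471.9 km, bearing=348.4°
Leg 4: dist=11230.1 km, bearing=107.3°
Leg 5: dist=5633.5 km, bearing=88.9°
Leg 6: dist=4634.0 km, bearing=272.3°
Total: 39934.7 km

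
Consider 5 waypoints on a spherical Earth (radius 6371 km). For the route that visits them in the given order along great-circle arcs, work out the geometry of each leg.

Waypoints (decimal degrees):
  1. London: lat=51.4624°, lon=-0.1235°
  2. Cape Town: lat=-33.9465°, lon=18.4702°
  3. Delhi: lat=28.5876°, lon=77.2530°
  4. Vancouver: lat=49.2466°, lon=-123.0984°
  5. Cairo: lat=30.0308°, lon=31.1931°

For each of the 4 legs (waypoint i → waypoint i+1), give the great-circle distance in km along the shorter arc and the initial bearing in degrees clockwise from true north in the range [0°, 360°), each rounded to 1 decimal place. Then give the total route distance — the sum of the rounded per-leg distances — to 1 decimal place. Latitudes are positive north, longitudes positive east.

Leg 1: φ1=0.8981883, φ2=-0.5924782, Δφ=-1.4906665, Δλ=0.3245213 rad; a=sin²(Δφ/2)+cosφ1·cosφ2·sin²(Δλ/2)=0.4734665492; c=2·atan2(√a, √(1-a))=1.517704487; dist=6371·c=9669.295 ≈ 9669.3 km; running total=9669.3 km
Leg 1 bearing: y=sinΔλ·cosφ2=0.26450923, x=cosφ1·sinφ2-sinφ1·cosφ2·cosΔλ=-0.96292200; θ=atan2(y, x)=164.6400° ≈ 164.6°
Leg 2: φ1=-0.5924782, φ2=0.4989477, Δφ=1.0914259, Δλ=1.0259534 rad; a=sin²(Δφ/2)+cosφ1·cosφ2·sin²(Δλ/2)=0.4448367447; c=2·atan2(√a, √(1-a))=1.460244767; dist=6371·c=9303.219 ≈ 9303.2 km; running total=18972.5 km
Leg 2 bearing: y=sinΔλ·cosφ2=0.75094727, x=cosφ1·sinφ2-sinφ1·cosφ2·cosΔλ=0.65108084; θ=atan2(y, x)=49.0743° ≈ 49.1°
Leg 3: φ1=0.4989477, φ2=0.8595153, Δφ=0.3605676, Δλ=-3.4967916 rad; a=sin²(Δφ/2)+cosφ1·cosφ2·sin²(Δλ/2)=0.5874797346; c=2·atan2(√a, √(1-a))=1.746660929; dist=6371·c=11127.977 ≈ 11128.0 km; running total=30100.5 km
Leg 3 bearing: y=sinΔλ·cosφ2=0.22703039, x=cosφ1·sinφ2-sinφ1·cosφ2·cosΔλ=0.95804300; θ=atan2(y, x)=13.3316° ≈ 13.3°
Leg 4: φ1=0.8595153, φ2=0.5241363, Δφ=-0.3353790, Δλ=2.6928947 rad; a=sin²(Δφ/2)+cosφ1·cosφ2·sin²(Δλ/2)=0.5650547649; c=2·atan2(√a, √(1-a))=1.701275775; dist=6371·c=10838.828 ≈ 10838.8 km; running total=40939.3 km
Leg 4 bearing: y=sinΔλ·cosφ2=0.37555890, x=cosφ1·sinφ2-sinφ1·cosφ2·cosΔλ=0.91762030; θ=atan2(y, x)=22.2581° ≈ 22.3°

Leg 1: dist=9669.3 km, bearing=164.6°
Leg 2: dist=9303.2 km, bearing=49.1°
Leg 3: dist=11128.0 km, bearing=13.3°
Leg 4: dist=10838.8 km, bearing=22.3°
Total: 40939.3 km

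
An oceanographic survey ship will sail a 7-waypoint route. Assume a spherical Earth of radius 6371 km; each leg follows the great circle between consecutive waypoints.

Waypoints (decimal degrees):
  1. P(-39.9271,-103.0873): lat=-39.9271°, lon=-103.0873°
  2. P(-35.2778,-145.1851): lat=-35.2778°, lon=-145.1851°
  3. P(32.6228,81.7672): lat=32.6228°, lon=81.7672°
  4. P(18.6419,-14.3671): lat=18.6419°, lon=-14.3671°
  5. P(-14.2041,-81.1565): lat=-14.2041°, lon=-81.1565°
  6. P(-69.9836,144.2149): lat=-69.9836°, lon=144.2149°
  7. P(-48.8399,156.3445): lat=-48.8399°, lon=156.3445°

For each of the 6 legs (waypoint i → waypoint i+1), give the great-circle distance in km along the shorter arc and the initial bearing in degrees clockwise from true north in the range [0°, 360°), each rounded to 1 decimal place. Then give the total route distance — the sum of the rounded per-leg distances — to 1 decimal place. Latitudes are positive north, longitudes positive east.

Leg 1: dist=3709.9 km, bearing=264.4°
Leg 2: dist=15714.6 km, bearing=280.0°
Leg 3: dist=9452.3 km, bearing=289.0°
Leg 4: dist=8175.7 km, bearing=248.3°
Leg 5: dist=10023.8 km, bearing=194.1°
Leg 6: dist=2438.4 km, bearing=21.7°
Total: 49514.7 km

Leg 1: φ1=-0.6968594, φ2=-0.6157138, Δφ=0.0811456, Δλ=-0.7347452 rad; a=sin²(Δφ/2)+cosφ1·cosφ2·sin²(Δλ/2)=0.0824034344; c=2·atan2(√a, √(1-a))=0.582312460; dist=6371·c=3709.913 ≈ 3709.9 km; running total=3709.9 km
Leg 1 bearing: y=sinΔλ·cosφ2=-0.54728717, x=cosφ1·sinφ2-sinφ1·cosφ2·cosΔλ=-0.05412193; θ=atan2(y, x)=-95.6477° <0 so +360° → 264.3523° ≈ 264.4°
Leg 2: φ1=-0.6157138, φ2=0.5693753, Δφ=1.1850890, Δλ=3.9610649 rad; a=sin²(Δφ/2)+cosφ1·cosφ2·sin²(Δλ/2)=0.8903482375; c=2·atan2(√a, √(1-a))=2.466575889; dist=6371·c=15714.555 ≈ 15714.6 km; running total=19424.5 km
Leg 2 bearing: y=sinΔλ·cosφ2=-0.61549541, x=cosφ1·sinφ2-sinφ1·cosφ2·cosΔλ=0.10806670; θ=atan2(y, x)=-80.0417° <0 so +360° → 279.9583° ≈ 280.0°
Leg 3: φ1=0.5693753, φ2=0.3253625, Δφ=-0.2440127, Δλ=-1.6778601 rad; a=sin²(Δφ/2)+cosφ1·cosφ2·sin²(Δλ/2)=0.4564762886; c=2·atan2(√a, √(1-a))=1.483638597; dist=6371·c=9452.262 ≈ 9452.3 km; running total=28876.8 km
Leg 3 bearing: y=sinΔλ·cosφ2=-0.94210946, x=cosφ1·sinφ2-sinφ1·cosφ2·cosΔλ=0.32380937; θ=atan2(y, x)=-71.0318° <0 so +360° → 288.9682° ≈ 289.0°
Leg 4: φ1=0.3253625, φ2=-0.2479083, Δφ=-0.5732708, Δλ=-1.1656949 rad; a=sin²(Δφ/2)+cosφ1·cosφ2·sin²(Δλ/2)=0.3582085751; c=2·atan2(√a, √(1-a))=1.283268040; dist=6371·c=8175.701 ≈ 8175.7 km; running total=37052.5 km
Leg 4 bearing: y=sinΔλ·cosφ2=-0.89096468, x=cosφ1·sinφ2-sinφ1·cosφ2·cosΔλ=-0.35463039; θ=atan2(y, x)=-111.7040° <0 so +360° → 248.2960° ≈ 248.3°
Leg 5: φ1=-0.2479083, φ2=-1.2214442, Δφ=-0.9735359, Δλ=3.9334730 rad; a=sin²(Δφ/2)+cosφ1·cosφ2·sin²(Δλ/2)=0.5012774221; c=2·atan2(√a, √(1-a))=1.573351174; dist=6371·c=10023.820 ≈ 10023.8 km; running total=47076.3 km
Leg 5 bearing: y=sinΔλ·cosφ2=-0.24359876, x=cosφ1·sinφ2-sinφ1·cosφ2·cosΔλ=-0.96987273; θ=atan2(y, x)=-165.9009° <0 so +360° → 194.0991° ≈ 194.1°
Leg 6: φ1=-1.2214442, φ2=-0.8524171, Δφ=0.3690272, Δλ=0.2117015 rad; a=sin²(Δφ/2)+cosφ1·cosφ2·sin²(Δλ/2)=0.0361753951; c=2·atan2(√a, √(1-a))=0.382728269; dist=6371·c=2438.362 ≈ 2438.4 km; running total=49514.7 km
Leg 6 bearing: y=sinΔλ·cosφ2=0.13829612, x=cosφ1·sinφ2-sinφ1·cosφ2·cosΔλ=0.34690219; θ=atan2(y, x)=21.7352° ≈ 21.7°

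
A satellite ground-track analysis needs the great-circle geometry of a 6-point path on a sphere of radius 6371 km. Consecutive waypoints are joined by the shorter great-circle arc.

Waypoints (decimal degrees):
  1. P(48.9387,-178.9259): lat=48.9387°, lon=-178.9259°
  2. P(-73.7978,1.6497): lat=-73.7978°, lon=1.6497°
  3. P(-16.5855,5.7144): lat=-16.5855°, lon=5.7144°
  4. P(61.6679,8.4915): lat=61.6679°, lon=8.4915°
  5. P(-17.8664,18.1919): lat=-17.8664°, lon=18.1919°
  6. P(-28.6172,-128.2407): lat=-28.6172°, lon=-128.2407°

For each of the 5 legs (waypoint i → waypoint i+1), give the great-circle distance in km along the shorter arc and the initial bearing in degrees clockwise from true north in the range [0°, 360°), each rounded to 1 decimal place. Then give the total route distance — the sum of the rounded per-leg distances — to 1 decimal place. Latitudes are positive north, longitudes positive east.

Leg 1: φ1=0.8541414, φ2=-1.2880146, Δφ=-2.1421560, Δλ=3.1516388 rad; a=sin²(Δφ/2)+cosφ1·cosφ2·sin²(Δλ/2)=0.9536675432; c=2·atan2(√a, √(1-a))=2.707697509; dist=6371·c=17250.741 ≈ 17250.7 km; running total=17250.7 km
Leg 1 bearing: y=sinΔλ·cosφ2=-0.00280310, x=cosφ1·sinφ2-sinφ1·cosφ2·cosΔλ=-0.42039884; θ=atan2(y, x)=-179.6180° <0 so +360° → 180.3820° ≈ 180.4°
Leg 2: φ1=-1.2880146, φ2=-0.2894716, Δφ=0.9985430, Δλ=0.0709424 rad; a=sin²(Δφ/2)+cosφ1·cosφ2·sin²(Δλ/2)=0.2295724527; c=2·atan2(√a, √(1-a))=0.999342930; dist=6371·c=6366.814 ≈ 6366.8 km; running total=23617.5 km
Leg 2 bearing: y=sinΔλ·cosφ2=0.06793381, x=cosφ1·sinφ2-sinφ1·cosφ2·cosΔλ=0.83836792; θ=atan2(y, x)=4.6326° ≈ 4.6°
Leg 3: φ1=-0.2894716, φ2=1.0763079, Δφ=1.3657795, Δλ=0.0484695 rad; a=sin²(Δφ/2)+cosφ1·cosφ2·sin²(Δλ/2)=0.3984752575; c=2·atan2(√a, √(1-a))=1.366325044; dist=6371·c=8704.857 ≈ 8704.9 km; running total=32322.4 km
Leg 3 bearing: y=sinΔλ·cosφ2=0.02299374, x=cosφ1·sinφ2-sinφ1·cosφ2·cosΔλ=0.97889846; θ=atan2(y, x)=1.3456° ≈ 1.3°
Leg 4: φ1=1.0763079, φ2=-0.3118275, Δφ=-1.3881354, Δλ=0.1693039 rad; a=sin²(Δφ/2)+cosφ1·cosφ2·sin²(Δλ/2)=0.4124056631; c=2·atan2(√a, √(1-a))=1.394698924; dist=6371·c=8885.627 ≈ 8885.6 km; running total=41208.0 km
Leg 4 bearing: y=sinΔλ·cosφ2=0.16037044, x=cosφ1·sinφ2-sinφ1·cosφ2·cosΔλ=-0.97138574; θ=atan2(y, x)=170.6253° ≈ 170.6°
Leg 5: φ1=-0.3118275, φ2=-0.4994644, Δφ=-0.1876369, Δλ=-2.5557310 rad; a=sin²(Δφ/2)+cosφ1·cosφ2·sin²(Δλ/2)=0.7746149994; c=2·atan2(√a, √(1-a))=2.152238869; dist=6371·c=13711.914 ≈ 13711.9 km; running total=54919.9 km
Leg 5 bearing: y=sinΔλ·cosφ2=-0.48537272, x=cosφ1·sinφ2-sinφ1·cosφ2·cosΔλ=-0.68026446; θ=atan2(y, x)=-144.4919° <0 so +360° → 215.5081° ≈ 215.5°

Leg 1: dist=17250.7 km, bearing=180.4°
Leg 2: dist=6366.8 km, bearing=4.6°
Leg 3: dist=8704.9 km, bearing=1.3°
Leg 4: dist=8885.6 km, bearing=170.6°
Leg 5: dist=13711.9 km, bearing=215.5°
Total: 54919.9 km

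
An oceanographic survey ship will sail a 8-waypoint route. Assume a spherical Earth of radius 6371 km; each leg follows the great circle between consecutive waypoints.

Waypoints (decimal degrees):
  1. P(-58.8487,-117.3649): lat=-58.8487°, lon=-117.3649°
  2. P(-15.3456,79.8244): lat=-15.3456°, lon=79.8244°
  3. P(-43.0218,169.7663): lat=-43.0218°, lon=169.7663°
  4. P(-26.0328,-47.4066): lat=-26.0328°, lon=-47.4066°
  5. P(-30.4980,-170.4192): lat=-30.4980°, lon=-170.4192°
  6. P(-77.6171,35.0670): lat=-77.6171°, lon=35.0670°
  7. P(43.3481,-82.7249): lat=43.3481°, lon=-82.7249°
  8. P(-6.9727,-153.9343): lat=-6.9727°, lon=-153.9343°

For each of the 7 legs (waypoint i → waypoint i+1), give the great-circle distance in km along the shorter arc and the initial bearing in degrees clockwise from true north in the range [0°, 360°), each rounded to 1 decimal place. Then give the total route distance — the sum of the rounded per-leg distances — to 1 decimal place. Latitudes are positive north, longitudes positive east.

Leg 1: φ1=-1.0271036, φ2=-0.2678312, Δφ=0.7592723, Δλ=3.4416025 rad; a=sin²(Δφ/2)+cosφ1·cosφ2·sin²(Δλ/2)=0.6250469146; c=2·atan2(√a, √(1-a))=1.823573489; dist=6371·c=11617.987 ≈ 11618.0 km; running total=11618.0 km
Leg 1 bearing: y=sinΔλ·cosφ2=-0.28499316, x=cosφ1·sinφ2-sinφ1·cosφ2·cosΔλ=-0.92532804; θ=atan2(y, x)=-162.8816° <0 so +360° → 197.1184° ≈ 197.1°
Leg 2: φ1=-0.2678312, φ2=-0.7508721, Δφ=-0.4830408, Δλ=1.5697823 rad; a=sin²(Δφ/2)+cosφ1·cosφ2·sin²(Δλ/2)=0.4093634866; c=2·atan2(√a, √(1-a))=1.388515557; dist=6371·c=8846.233 ≈ 8846.2 km; running total=20464.2 km
Leg 2 bearing: y=sinΔλ·cosφ2=0.73109378, x=cosφ1·sinφ2-sinφ1·cosφ2·cosΔλ=-0.65775525; θ=atan2(y, x)=131.9773° ≈ 132.0°
Leg 3: φ1=-0.7508721, φ2=-0.4543581, Δφ=0.2965140, Δλ=-3.7903822 rad; a=sin²(Δφ/2)+cosφ1·cosφ2·sin²(Δλ/2)=0.6120012325; c=2·atan2(√a, √(1-a))=1.796715698; dist=6371·c=11446.876 ≈ 11446.9 km; running total=31911.1 km
Leg 3 bearing: y=sinΔλ·cosφ2=0.54291969, x=cosφ1·sinφ2-sinφ1·cosφ2·cosΔλ=-0.80935846; θ=atan2(y, x)=146.1462° ≈ 146.1°
Leg 4: φ1=-0.4543581, φ2=-0.5322905, Δφ=-0.0779324, Δλ=-2.1469749 rad; a=sin²(Δφ/2)+cosφ1·cosφ2·sin²(Δλ/2)=0.5995393982; c=2·atan2(√a, √(1-a))=1.771214138; dist=6371·c=11284.405 ≈ 11284.4 km; running total=43195.5 km
Leg 4 bearing: y=sinΔλ·cosφ2=-0.72253466, x=cosφ1·sinφ2-sinφ1·cosφ2·cosΔλ=-0.66205083; θ=atan2(y, x)=-132.4987° <0 so +360° → 227.5013° ≈ 227.5°
Leg 5: φ1=-0.5322905, φ2=-1.3546740, Δφ=-0.8223834, Δλ=3.5864108 rad; a=sin²(Δφ/2)+cosφ1·cosφ2·sin²(Δλ/2)=0.3355462212; c=2·atan2(√a, √(1-a))=1.235649790; dist=6371·c=7872.325 ≈ 7872.3 km; running total=51067.8 km
Leg 5 bearing: y=sinΔλ·cosφ2=-0.09227383, x=cosφ1·sinφ2-sinφ1·cosφ2·cosΔλ=-0.93984326; θ=atan2(y, x)=-174.3927° <0 so +360° → 185.6073° ≈ 185.6°
Leg 6: φ1=-1.3546740, φ2=0.7565671, Δφ=2.1112410, Δλ=-2.0558565 rad; a=sin²(Δφ/2)+cosφ1·cosφ2·sin²(Δλ/2)=0.8715851885; c=2·atan2(√a, √(1-a))=2.408592555; dist=6371·c=15345.143 ≈ 15345.1 km; running total=66412.9 km
Leg 6 bearing: y=sinΔλ·cosφ2=-0.64331235, x=cosφ1·sinφ2-sinφ1·cosφ2·cosΔλ=-0.18397556; θ=atan2(y, x)=-105.9596° <0 so +360° → 254.0404° ≈ 254.0°
Leg 7: φ1=0.7565671, φ2=-0.1216966, Δφ=-0.8782636, Δλ=-1.2428385 rad; a=sin²(Δφ/2)+cosφ1·cosφ2·sin²(Δλ/2)=0.4254123975; c=2·atan2(√a, √(1-a))=1.421062235; dist=6371·c=9053.587 ≈ 9053.6 km; running total=75466.5 km
Leg 7 bearing: y=sinΔλ·cosφ2=-0.93970041, x=cosφ1·sinφ2-sinφ1·cosφ2·cosΔλ=-0.30774973; θ=atan2(y, x)=-108.1335° <0 so +360° → 251.8665° ≈ 251.9°

Leg 1: dist=11618.0 km, bearing=197.1°
Leg 2: dist=8846.2 km, bearing=132.0°
Leg 3: dist=11446.9 km, bearing=146.1°
Leg 4: dist=11284.4 km, bearing=227.5°
Leg 5: dist=7872.3 km, bearing=185.6°
Leg 6: dist=15345.1 km, bearing=254.0°
Leg 7: dist=9053.6 km, bearing=251.9°
Total: 75466.5 km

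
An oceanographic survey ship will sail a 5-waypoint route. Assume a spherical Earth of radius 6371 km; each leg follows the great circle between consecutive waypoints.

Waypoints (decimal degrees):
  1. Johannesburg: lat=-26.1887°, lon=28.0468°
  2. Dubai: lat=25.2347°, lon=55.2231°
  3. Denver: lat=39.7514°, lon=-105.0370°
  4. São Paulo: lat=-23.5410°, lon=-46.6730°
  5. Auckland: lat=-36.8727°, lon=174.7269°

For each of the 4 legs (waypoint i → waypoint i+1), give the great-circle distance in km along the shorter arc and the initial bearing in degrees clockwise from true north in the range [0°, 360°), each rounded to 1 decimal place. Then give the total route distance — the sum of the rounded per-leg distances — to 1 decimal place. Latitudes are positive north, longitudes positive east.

Leg 1: dist=6419.0 km, bearing=29.3°
Leg 2: dist=12504.5 km, bearing=343.7°
Leg 3: dist=9277.7 km, bearing=128.2°
Leg 4: dist=12018.8 km, bearing=213.8°
Total: 40220.0 km

Leg 1: φ1=-0.4570790, φ2=0.4404286, Δφ=0.8975076, Δλ=0.4743159 rad; a=sin²(Δφ/2)+cosφ1·cosφ2·sin²(Δλ/2)=0.2330240767; c=2·atan2(√a, √(1-a))=1.007528729; dist=6371·c=6418.966 ≈ 6419.0 km; running total=6419.0 km
Leg 1 bearing: y=sinΔλ·cosφ2=0.41314380, x=cosφ1·sinφ2-sinφ1·cosφ2·cosΔλ=0.73770430; θ=atan2(y, x)=29.2506° ≈ 29.3°
Leg 2: φ1=0.4404286, φ2=0.6937928, Δφ=0.2533642, Δλ=-2.7970664 rad; a=sin²(Δφ/2)+cosφ1·cosφ2·sin²(Δλ/2)=0.6909850108; c=2·atan2(√a, √(1-a))=1.962723342; dist=6371·c=12504.510 ≈ 12504.5 km; running total=18923.5 km
Leg 2 bearing: y=sinΔλ·cosφ2=-0.25967167, x=cosφ1·sinφ2-sinφ1·cosφ2·cosΔλ=0.88694393; θ=atan2(y, x)=-16.3185° <0 so +360° → 343.6815° ≈ 343.7°
Leg 3: φ1=0.6937928, φ2=-0.4108680, Δφ=-1.1046608, Δλ=1.0186440 rad; a=sin²(Δφ/2)+cosφ1·cosφ2·sin²(Δλ/2)=0.4428496383; c=2·atan2(√a, √(1-a))=1.456245245; dist=6371·c=9277.738 ≈ 9277.7 km; running total=28201.2 km
Leg 3 bearing: y=sinΔλ·cosφ2=0.78053955, x=cosφ1·sinφ2-sinφ1·cosφ2·cosΔλ=-0.61456762; θ=atan2(y, x)=128.2156° ≈ 128.2°
Leg 4: φ1=-0.4108680, φ2=-0.6435500, Δφ=-0.2326821, Δλ=3.8641572 rad; a=sin²(Δφ/2)+cosφ1·cosφ2·sin²(Δλ/2)=0.6552340388; c=2·atan2(√a, √(1-a))=1.886481730; dist=6371·c=12018.775 ≈ 12018.8 km; running total=40220.0 km
Leg 4 bearing: y=sinΔλ·cosφ2=-0.52902904, x=cosφ1·sinφ2-sinφ1·cosφ2·cosΔλ=-0.78977076; θ=atan2(y, x)=-146.1838° <0 so +360° → 213.8162° ≈ 213.8°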